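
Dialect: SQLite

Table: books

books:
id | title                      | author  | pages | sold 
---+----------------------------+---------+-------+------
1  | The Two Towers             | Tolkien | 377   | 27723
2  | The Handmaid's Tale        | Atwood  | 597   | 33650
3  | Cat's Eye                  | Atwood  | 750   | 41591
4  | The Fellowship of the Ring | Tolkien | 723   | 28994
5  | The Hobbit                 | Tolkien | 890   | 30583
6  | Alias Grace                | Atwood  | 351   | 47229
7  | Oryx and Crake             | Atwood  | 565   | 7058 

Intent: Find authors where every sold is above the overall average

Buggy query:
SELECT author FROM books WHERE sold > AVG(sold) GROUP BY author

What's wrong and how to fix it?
Bug: AVG() is an aggregate; it can't sit directly in WHERE

Fix: Use a subquery for AVG and a HAVING MIN(...) filter so the condition holds for every row in the group

Corrected query:
SELECT author FROM books GROUP BY author HAVING MIN(sold) > (SELECT AVG(sold) FROM books)

Result:
(no rows)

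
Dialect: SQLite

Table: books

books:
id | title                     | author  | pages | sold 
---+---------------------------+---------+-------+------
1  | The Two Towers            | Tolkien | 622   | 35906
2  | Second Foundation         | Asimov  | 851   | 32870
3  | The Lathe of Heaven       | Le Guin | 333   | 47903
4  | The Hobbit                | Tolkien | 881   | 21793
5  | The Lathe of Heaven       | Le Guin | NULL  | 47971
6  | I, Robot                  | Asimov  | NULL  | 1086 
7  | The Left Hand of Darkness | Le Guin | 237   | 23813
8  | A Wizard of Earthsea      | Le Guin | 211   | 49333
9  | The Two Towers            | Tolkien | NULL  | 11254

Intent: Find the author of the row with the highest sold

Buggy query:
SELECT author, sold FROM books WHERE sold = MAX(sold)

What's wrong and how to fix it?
Bug: WHERE is evaluated per row; an aggregate over the whole table isn't defined there

Fix: Wrap MAX in a scalar subquery so WHERE compares against a single value

Corrected query:
SELECT author, sold FROM books WHERE sold = (SELECT MAX(sold) FROM books)

Result:
author  | sold 
--------+------
Le Guin | 49333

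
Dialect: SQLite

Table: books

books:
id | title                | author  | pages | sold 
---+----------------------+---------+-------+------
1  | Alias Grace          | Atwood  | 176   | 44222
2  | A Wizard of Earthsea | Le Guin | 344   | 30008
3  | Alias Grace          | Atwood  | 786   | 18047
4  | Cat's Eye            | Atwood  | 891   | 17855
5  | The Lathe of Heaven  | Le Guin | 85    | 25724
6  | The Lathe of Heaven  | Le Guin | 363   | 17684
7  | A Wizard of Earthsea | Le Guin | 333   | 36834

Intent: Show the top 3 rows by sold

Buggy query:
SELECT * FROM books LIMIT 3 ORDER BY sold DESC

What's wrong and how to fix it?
Bug: LIMIT must come after ORDER BY

Fix: Swap the clauses: ORDER BY first, then LIMIT

Corrected query:
SELECT * FROM books ORDER BY sold DESC LIMIT 3

Result:
id | title                | author  | pages | sold 
---+----------------------+---------+-------+------
1  | Alias Grace          | Atwood  | 176   | 44222
7  | A Wizard of Earthsea | Le Guin | 333   | 36834
2  | A Wizard of Earthsea | Le Guin | 344   | 30008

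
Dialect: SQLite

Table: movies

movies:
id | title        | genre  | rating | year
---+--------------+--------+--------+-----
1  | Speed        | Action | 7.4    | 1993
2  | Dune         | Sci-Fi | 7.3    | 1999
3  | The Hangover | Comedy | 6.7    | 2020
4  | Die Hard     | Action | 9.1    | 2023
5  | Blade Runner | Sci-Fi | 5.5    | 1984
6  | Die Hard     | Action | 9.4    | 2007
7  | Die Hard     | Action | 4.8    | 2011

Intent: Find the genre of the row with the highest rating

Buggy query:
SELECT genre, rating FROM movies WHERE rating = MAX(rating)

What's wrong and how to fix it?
Bug: MAX(rating) is an aggregate and cannot be used directly in WHERE

Fix: Wrap MAX in a scalar subquery so WHERE compares against a single value

Corrected query:
SELECT genre, rating FROM movies WHERE rating = (SELECT MAX(rating) FROM movies)

Result:
genre  | rating
-------+-------
Action | 9.4   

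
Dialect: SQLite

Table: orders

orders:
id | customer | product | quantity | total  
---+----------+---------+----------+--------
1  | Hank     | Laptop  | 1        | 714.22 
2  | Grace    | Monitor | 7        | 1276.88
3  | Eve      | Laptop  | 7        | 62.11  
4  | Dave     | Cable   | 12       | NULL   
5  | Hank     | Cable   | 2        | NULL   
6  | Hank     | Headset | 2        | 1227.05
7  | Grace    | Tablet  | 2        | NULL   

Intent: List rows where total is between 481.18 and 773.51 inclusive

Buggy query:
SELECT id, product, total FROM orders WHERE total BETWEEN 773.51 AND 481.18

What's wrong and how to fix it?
Bug: The bounds are reversed; BETWEEN a AND b requires a <= b to match anything

Fix: Swap the bounds so the smaller value comes first

Corrected query:
SELECT id, product, total FROM orders WHERE total BETWEEN 481.18 AND 773.51

Result:
id | product | total 
---+---------+-------
1  | Laptop  | 714.22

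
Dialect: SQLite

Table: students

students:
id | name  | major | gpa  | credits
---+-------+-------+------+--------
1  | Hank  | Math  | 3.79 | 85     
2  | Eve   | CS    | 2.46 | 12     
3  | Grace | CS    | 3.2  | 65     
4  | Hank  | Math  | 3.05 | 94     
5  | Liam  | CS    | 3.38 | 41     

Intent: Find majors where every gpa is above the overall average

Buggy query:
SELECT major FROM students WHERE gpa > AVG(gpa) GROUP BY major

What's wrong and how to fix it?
Bug: AVG() is an aggregate; it can't sit directly in WHERE

Fix: Compute the overall average in a scalar subquery and compare each group's MIN against it in HAVING

Corrected query:
SELECT major FROM students GROUP BY major HAVING MIN(gpa) > (SELECT AVG(gpa) FROM students)

Result:
(no rows)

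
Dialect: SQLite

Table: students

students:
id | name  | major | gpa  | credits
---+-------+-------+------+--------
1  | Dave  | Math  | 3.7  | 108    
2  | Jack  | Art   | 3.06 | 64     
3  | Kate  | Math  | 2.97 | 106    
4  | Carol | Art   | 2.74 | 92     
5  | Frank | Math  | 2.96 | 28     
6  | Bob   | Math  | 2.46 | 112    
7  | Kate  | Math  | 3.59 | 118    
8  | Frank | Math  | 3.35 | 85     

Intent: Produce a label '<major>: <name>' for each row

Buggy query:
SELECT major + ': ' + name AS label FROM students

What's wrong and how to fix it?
Bug: SQLite uses || for string concatenation; + coerces text to numbers (yielding 0)

Fix: Replace + with || to concatenate text

Corrected query:
SELECT major || ': ' || name AS label FROM students

Result:
label      
-----------
Math: Dave 
Art: Jack  
Math: Kate 
Art: Carol 
Math: Frank
Math: Bob  
Math: Kate 
Math: Frank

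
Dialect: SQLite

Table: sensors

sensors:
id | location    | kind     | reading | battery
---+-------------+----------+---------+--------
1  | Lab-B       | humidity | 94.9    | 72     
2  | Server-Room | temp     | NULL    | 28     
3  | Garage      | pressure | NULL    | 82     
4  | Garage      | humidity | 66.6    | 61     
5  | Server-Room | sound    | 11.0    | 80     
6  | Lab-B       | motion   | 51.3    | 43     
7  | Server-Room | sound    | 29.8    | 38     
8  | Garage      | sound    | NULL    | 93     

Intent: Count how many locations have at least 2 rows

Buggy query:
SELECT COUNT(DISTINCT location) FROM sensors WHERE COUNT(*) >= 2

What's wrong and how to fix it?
Bug: COUNT(*) cannot appear in WHERE; the per-group count doesn't exist yet

Fix: Group first with HAVING COUNT(*) >= 2, then COUNT the resulting groups

Corrected query:
SELECT COUNT(*) FROM (SELECT location FROM sensors GROUP BY location HAVING COUNT(*) >= 2)

Result:
COUNT(*)
--------
3       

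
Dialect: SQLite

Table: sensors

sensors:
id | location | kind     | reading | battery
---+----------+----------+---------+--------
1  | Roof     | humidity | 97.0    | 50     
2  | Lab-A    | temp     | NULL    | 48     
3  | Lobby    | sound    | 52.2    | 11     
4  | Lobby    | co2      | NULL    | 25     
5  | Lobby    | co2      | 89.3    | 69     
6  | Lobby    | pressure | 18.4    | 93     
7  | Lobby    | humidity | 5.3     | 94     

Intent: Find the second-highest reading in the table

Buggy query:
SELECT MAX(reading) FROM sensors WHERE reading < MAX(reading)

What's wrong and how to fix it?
Bug: The inner MAX is an aggregate inside WHERE, which is not allowed

Fix: Put the inner MAX in a scalar subquery

Corrected query:
SELECT MAX(reading) FROM sensors WHERE reading < (SELECT MAX(reading) FROM sensors)

Result:
MAX(reading)
------------
89.3        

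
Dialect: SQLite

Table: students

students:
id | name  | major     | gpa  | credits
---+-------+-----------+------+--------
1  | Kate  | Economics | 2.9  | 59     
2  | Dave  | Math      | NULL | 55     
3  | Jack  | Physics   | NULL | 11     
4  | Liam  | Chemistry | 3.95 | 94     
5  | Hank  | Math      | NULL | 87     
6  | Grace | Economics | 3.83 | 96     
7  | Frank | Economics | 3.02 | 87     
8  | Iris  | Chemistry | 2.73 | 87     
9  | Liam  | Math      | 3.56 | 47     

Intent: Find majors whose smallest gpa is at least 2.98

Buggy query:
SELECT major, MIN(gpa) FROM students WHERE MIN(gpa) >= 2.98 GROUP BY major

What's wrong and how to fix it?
Bug: MIN() in WHERE is a misuse of aggregate

Fix: Use HAVING for the per-group MIN condition

Corrected query:
SELECT major, MIN(gpa) FROM students GROUP BY major HAVING MIN(gpa) >= 2.98

Result:
major | MIN(gpa)
------+---------
Math  | 3.56    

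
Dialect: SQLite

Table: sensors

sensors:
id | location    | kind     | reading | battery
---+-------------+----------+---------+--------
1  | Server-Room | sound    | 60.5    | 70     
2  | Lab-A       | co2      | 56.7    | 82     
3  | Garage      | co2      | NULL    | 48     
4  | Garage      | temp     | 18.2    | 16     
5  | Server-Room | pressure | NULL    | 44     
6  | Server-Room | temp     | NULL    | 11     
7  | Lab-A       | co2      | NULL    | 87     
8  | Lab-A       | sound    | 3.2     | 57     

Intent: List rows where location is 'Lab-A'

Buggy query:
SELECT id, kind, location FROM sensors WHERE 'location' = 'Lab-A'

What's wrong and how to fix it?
Bug: 'location' in single quotes is a string literal, not the column; the comparison is literal-vs-literal and never true

Fix: Reference the column as location without single quotes

Corrected query:
SELECT id, kind, location FROM sensors WHERE location = 'Lab-A'

Result:
id | kind  | location
---+-------+---------
2  | co2   | Lab-A   
7  | co2   | Lab-A   
8  | sound | Lab-A   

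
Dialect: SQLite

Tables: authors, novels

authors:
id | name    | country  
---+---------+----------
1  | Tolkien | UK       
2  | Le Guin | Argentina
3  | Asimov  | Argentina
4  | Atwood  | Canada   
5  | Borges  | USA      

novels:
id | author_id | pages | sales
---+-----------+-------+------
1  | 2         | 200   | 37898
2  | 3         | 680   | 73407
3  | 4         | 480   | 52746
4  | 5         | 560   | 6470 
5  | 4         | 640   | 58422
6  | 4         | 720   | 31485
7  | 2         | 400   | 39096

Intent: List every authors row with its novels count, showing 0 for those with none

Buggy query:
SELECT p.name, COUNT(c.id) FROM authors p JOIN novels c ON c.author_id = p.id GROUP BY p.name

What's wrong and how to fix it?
Bug: INNER JOIN drops authors rows that have no matching novels rows

Fix: Switch to LEFT JOIN to retain unmatched parent rows

Corrected query:
SELECT p.name, COUNT(c.id) FROM authors p LEFT JOIN novels c ON c.author_id = p.id GROUP BY p.name

Result:
name    | COUNT(c.id)
--------+------------
Asimov  | 1          
Atwood  | 3          
Borges  | 1          
Le Guin | 2          
Tolkien | 0          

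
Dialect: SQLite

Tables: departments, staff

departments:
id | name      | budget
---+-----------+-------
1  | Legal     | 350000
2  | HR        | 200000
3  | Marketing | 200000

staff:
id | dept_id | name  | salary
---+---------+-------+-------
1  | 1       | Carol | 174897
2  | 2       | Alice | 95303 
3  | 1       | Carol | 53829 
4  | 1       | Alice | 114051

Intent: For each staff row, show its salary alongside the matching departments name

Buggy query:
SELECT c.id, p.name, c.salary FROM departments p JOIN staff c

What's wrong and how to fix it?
Bug: JOIN with no ON clause produces a cartesian product; every staff row pairs with every departments row

Fix: Specify the join condition linking the foreign key to the parent id

Corrected query:
SELECT c.id, p.name, c.salary FROM departments p JOIN staff c ON c.dept_id = p.id

Result:
id | name  | salary
---+-------+-------
1  | Legal | 174897
2  | HR    | 95303 
3  | Legal | 53829 
4  | Legal | 114051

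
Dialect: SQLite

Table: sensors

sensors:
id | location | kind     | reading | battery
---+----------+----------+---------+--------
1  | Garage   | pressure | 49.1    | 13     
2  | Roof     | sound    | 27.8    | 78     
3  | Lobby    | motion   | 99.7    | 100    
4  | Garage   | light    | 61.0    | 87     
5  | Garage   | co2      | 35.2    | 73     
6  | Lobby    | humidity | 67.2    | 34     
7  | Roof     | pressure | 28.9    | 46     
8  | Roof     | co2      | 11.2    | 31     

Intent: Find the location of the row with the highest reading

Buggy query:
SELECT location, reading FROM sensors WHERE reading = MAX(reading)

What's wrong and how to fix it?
Bug: WHERE is evaluated per row; an aggregate over the whole table isn't defined there

Fix: Use a subquery: WHERE reading = (SELECT MAX(reading) FROM sensors)

Corrected query:
SELECT location, reading FROM sensors WHERE reading = (SELECT MAX(reading) FROM sensors)

Result:
location | reading
---------+--------
Lobby    | 99.7   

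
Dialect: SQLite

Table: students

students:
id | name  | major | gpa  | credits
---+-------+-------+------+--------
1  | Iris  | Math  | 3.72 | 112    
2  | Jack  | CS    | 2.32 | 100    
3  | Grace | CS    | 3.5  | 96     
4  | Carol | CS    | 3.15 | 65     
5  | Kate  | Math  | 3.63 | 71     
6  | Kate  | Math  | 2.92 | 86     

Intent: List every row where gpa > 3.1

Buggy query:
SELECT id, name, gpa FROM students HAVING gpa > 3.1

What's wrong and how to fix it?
Bug: This is a non-aggregate query (no GROUP BY, no aggregates), so in SQLite the HAVING clause is invalid here; a row-level condition belongs in WHERE

Fix: Use WHERE for row-level filtering

Corrected query:
SELECT id, name, gpa FROM students WHERE gpa > 3.1

Result:
id | name  | gpa 
---+-------+-----
1  | Iris  | 3.72
3  | Grace | 3.5 
4  | Carol | 3.15
5  | Kate  | 3.63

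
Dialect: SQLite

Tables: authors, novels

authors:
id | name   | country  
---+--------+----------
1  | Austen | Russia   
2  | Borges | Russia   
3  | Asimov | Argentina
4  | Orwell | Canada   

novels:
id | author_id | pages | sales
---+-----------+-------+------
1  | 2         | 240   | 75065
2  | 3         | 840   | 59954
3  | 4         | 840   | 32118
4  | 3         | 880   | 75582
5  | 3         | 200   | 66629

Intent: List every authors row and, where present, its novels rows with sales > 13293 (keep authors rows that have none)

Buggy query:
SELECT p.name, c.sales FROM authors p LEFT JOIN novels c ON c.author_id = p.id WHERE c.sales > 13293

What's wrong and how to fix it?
Bug: Filtering c.sales in WHERE discards the NULL rows produced by LEFT JOIN, turning it into an inner join

Fix: Put 'c.sales > 13293' in the JOIN's ON clause instead of WHERE

Corrected query:
SELECT p.name, c.sales FROM authors p LEFT JOIN novels c ON c.author_id = p.id AND c.sales > 13293

Result:
name   | sales
-------+------
Austen | NULL 
Borges | 75065
Asimov | 59954
Asimov | 66629
Asimov | 75582
Orwell | 32118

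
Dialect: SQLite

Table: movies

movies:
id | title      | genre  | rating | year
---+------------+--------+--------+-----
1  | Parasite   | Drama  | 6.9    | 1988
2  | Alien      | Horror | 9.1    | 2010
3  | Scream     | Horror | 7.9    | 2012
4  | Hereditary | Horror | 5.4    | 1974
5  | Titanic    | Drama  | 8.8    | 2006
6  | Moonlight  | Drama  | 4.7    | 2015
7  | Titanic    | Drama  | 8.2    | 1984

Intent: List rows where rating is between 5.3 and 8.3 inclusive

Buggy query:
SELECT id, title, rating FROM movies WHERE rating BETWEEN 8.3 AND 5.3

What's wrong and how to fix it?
Bug: The bounds are reversed; BETWEEN a AND b requires a <= b to match anything

Fix: Swap the bounds so the smaller value comes first

Corrected query:
SELECT id, title, rating FROM movies WHERE rating BETWEEN 5.3 AND 8.3

Result:
id | title      | rating
---+------------+-------
1  | Parasite   | 6.9   
3  | Scream     | 7.9   
4  | Hereditary | 5.4   
7  | Titanic    | 8.2   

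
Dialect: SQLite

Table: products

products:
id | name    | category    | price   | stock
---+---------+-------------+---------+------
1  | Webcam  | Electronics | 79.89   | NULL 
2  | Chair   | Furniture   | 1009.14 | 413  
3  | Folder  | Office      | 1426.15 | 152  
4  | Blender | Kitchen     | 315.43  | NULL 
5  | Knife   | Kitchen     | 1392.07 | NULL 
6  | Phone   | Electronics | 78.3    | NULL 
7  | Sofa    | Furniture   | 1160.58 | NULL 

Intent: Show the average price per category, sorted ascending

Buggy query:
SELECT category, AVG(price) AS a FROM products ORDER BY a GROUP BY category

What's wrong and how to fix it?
Bug: GROUP BY must precede ORDER BY

Fix: Move ORDER BY to the end, after GROUP BY

Corrected query:
SELECT category, AVG(price) AS a FROM products GROUP BY category ORDER BY a

Result:
category    | a      
------------+--------
Electronics | 79.095 
Kitchen     | 853.75 
Furniture   | 1084.86
Office      | 1426.15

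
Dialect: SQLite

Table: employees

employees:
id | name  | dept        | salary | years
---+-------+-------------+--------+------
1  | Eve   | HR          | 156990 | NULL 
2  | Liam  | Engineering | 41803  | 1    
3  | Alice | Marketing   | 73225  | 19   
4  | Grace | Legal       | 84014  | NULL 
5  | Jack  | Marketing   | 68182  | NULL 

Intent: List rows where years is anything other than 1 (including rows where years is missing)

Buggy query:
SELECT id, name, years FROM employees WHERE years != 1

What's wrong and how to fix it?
Bug: Inequality against NULL is unknown, not true; rows with NULL are dropped

Fix: Handle NULL separately with IS NULL alongside the inequality

Corrected query:
SELECT id, name, years FROM employees WHERE years != 1 OR years IS NULL

Result:
id | name  | years
---+-------+------
1  | Eve   | NULL 
3  | Alice | 19   
4  | Grace | NULL 
5  | Jack  | NULL 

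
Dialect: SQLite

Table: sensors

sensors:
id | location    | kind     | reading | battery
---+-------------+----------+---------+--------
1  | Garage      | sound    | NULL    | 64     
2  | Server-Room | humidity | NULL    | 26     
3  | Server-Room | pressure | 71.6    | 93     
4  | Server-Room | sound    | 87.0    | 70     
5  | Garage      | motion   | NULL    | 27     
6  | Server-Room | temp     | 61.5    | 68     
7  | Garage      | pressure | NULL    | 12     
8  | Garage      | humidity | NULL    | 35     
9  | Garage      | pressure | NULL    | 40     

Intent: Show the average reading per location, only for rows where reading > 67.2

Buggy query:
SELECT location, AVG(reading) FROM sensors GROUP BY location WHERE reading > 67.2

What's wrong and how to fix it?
Bug: Row-level WHERE must come before GROUP BY in the clause order

Fix: Move the WHERE clause before GROUP BY

Corrected query:
SELECT location, AVG(reading) FROM sensors WHERE reading > 67.2 GROUP BY location

Result:
location    | AVG(reading)
------------+-------------
Server-Room | 79.3        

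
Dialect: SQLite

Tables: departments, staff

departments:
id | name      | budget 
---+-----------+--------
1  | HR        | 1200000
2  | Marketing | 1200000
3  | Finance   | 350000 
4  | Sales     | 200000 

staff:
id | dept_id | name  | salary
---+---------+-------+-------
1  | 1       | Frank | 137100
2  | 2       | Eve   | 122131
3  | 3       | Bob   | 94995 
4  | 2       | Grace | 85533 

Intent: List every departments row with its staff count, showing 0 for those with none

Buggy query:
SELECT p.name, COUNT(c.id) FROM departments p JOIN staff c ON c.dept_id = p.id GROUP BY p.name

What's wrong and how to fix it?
Bug: INNER JOIN drops departments rows that have no matching staff rows

Fix: Switch to LEFT JOIN to retain unmatched parent rows

Corrected query:
SELECT p.name, COUNT(c.id) FROM departments p LEFT JOIN staff c ON c.dept_id = p.id GROUP BY p.name

Result:
name      | COUNT(c.id)
----------+------------
Finance   | 1          
HR        | 1          
Marketing | 2          
Sales     | 0          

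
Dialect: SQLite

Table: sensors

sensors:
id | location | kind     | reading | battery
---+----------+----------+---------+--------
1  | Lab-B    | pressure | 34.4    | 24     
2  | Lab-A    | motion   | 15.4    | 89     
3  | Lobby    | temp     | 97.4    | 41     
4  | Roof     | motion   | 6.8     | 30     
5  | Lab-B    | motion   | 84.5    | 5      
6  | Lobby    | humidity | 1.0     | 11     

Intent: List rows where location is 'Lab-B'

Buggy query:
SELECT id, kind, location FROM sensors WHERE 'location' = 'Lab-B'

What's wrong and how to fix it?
Bug: Single quotes denote string literals in SQL; the column name is being compared as a constant string

Fix: Reference the column as location without single quotes

Corrected query:
SELECT id, kind, location FROM sensors WHERE location = 'Lab-B'

Result:
id | kind     | location
---+----------+---------
1  | pressure | Lab-B   
5  | motion   | Lab-B   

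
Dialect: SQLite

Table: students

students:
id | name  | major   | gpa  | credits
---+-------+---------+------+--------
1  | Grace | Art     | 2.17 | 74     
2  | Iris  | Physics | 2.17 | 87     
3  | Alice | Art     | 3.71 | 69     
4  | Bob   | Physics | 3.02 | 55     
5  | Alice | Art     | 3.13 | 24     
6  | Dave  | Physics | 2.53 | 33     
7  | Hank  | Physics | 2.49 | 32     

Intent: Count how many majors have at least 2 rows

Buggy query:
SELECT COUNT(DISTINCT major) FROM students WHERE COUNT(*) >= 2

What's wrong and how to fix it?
Bug: COUNT(*) cannot appear in WHERE; the per-group count doesn't exist yet

Fix: Use a subquery that GROUPs and filters with HAVING, then count its rows

Corrected query:
SELECT COUNT(*) FROM (SELECT major FROM students GROUP BY major HAVING COUNT(*) >= 2)

Result:
COUNT(*)
--------
2       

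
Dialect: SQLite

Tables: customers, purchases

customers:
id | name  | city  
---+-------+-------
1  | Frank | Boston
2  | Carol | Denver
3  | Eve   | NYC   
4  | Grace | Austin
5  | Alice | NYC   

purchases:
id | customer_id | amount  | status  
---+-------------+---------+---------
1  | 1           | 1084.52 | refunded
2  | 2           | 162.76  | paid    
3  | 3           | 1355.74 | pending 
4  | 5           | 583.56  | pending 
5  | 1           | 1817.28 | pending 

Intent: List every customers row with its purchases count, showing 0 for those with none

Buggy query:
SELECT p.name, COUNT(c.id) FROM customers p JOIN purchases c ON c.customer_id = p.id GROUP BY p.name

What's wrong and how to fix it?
Bug: INNER JOIN drops customers rows that have no matching purchases rows

Fix: Switch to LEFT JOIN to retain unmatched parent rows

Corrected query:
SELECT p.name, COUNT(c.id) FROM customers p LEFT JOIN purchases c ON c.customer_id = p.id GROUP BY p.name

Result:
name  | COUNT(c.id)
------+------------
Alice | 1          
Carol | 1          
Eve   | 1          
Frank | 2          
Grace | 0          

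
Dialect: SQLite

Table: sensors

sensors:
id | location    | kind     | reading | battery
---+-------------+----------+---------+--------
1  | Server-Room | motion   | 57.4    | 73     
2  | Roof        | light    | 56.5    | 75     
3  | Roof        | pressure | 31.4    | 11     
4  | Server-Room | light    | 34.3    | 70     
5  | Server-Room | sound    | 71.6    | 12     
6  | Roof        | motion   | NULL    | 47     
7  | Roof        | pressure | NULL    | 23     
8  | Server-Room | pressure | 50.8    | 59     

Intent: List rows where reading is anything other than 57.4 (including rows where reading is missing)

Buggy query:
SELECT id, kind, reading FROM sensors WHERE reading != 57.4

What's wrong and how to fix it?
Bug: Inequality against NULL is unknown, not true; rows with NULL are dropped

Fix: Add an explicit OR reading IS NULL to include the missing-value rows

Corrected query:
SELECT id, kind, reading FROM sensors WHERE reading != 57.4 OR reading IS NULL

Result:
id | kind     | reading
---+----------+--------
2  | light    | 56.5   
3  | pressure | 31.4   
4  | light    | 34.3   
5  | sound    | 71.6   
6  | motion   | NULL   
7  | pressure | NULL   
8  | pressure | 50.8   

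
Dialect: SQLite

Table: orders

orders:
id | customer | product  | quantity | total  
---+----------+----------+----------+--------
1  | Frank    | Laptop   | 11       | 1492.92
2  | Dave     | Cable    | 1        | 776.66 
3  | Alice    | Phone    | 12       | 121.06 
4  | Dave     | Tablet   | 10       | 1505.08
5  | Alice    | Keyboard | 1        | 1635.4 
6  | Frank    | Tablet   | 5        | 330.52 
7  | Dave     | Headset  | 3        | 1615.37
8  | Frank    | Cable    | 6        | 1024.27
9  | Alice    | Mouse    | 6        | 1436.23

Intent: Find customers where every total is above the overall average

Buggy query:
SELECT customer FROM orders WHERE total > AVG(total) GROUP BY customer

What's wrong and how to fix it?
Bug: WHERE evaluates per row before aggregation, so AVG() is unavailable

Fix: Use a subquery for AVG and a HAVING MIN(...) filter so the condition holds for every row in the group

Corrected query:
SELECT customer FROM orders GROUP BY customer HAVING MIN(total) > (SELECT AVG(total) FROM orders)

Result:
(no rows)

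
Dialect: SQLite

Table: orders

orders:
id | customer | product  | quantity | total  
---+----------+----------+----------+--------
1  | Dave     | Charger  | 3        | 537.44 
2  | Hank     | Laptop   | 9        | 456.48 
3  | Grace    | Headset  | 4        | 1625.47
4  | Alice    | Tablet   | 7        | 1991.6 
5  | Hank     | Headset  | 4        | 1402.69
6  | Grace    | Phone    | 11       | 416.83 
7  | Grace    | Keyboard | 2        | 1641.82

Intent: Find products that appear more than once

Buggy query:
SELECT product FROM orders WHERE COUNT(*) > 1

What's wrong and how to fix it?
Bug: WHERE can't reference COUNT(*); aggregates are computed after WHERE

Fix: GROUP BY product, then filter groups with HAVING COUNT(*) > 1

Corrected query:
SELECT product FROM orders GROUP BY product HAVING COUNT(*) > 1

Result:
product
-------
Headset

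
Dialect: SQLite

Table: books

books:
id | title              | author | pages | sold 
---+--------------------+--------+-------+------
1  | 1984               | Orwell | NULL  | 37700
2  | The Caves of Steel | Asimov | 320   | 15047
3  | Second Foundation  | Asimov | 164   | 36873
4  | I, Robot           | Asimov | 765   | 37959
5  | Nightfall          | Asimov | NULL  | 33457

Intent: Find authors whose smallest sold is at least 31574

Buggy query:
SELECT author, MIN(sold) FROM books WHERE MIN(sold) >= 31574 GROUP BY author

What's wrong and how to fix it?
Bug: MIN() in WHERE is a misuse of aggregate

Fix: Use HAVING for the per-group MIN condition

Corrected query:
SELECT author, MIN(sold) FROM books GROUP BY author HAVING MIN(sold) >= 31574

Result:
author | MIN(sold)
-------+----------
Orwell | 37700    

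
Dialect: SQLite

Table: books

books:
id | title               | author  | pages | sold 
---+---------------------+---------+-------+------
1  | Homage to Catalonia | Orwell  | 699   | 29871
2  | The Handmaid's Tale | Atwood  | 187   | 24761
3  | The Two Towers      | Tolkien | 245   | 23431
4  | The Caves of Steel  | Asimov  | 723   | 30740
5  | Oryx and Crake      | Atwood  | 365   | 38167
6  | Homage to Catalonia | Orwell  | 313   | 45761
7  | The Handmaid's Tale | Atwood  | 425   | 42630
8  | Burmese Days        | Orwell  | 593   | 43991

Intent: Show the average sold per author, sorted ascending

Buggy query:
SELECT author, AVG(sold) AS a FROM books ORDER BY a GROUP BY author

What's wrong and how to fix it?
Bug: ORDER BY appears before GROUP BY; SQL clause order requires GROUP BY first

Fix: Move ORDER BY to the end, after GROUP BY

Corrected query:
SELECT author, AVG(sold) AS a FROM books GROUP BY author ORDER BY a

Result:
author  | a           
--------+-------------
Tolkien | 23431       
Asimov  | 30740       
Atwood  | 35186       
Orwell  | 39874.333333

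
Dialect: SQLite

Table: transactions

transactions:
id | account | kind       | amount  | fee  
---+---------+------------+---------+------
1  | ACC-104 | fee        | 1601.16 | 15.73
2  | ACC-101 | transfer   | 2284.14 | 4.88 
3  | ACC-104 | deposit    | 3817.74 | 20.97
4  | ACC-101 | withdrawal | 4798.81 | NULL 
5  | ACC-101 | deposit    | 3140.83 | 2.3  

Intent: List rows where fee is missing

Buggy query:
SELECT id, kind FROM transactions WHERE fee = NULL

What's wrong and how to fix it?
Bug: '= NULL' is always unknown in SQL three-valued logic, so no rows match

Fix: Use IS NULL to test for NULL

Corrected query:
SELECT id, kind FROM transactions WHERE fee IS NULL

Result:
id | kind      
---+-----------
4  | withdrawal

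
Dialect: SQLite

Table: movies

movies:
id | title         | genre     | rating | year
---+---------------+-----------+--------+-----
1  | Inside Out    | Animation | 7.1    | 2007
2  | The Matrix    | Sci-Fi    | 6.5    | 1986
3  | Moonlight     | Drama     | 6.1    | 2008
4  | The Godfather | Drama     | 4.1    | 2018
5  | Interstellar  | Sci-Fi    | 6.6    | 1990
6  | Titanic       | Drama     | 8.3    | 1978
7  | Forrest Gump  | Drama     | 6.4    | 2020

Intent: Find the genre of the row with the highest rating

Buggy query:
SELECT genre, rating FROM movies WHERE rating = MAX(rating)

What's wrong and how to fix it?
Bug: WHERE is evaluated per row; an aggregate over the whole table isn't defined there

Fix: Wrap MAX in a scalar subquery so WHERE compares against a single value

Corrected query:
SELECT genre, rating FROM movies WHERE rating = (SELECT MAX(rating) FROM movies)

Result:
genre | rating
------+-------
Drama | 8.3   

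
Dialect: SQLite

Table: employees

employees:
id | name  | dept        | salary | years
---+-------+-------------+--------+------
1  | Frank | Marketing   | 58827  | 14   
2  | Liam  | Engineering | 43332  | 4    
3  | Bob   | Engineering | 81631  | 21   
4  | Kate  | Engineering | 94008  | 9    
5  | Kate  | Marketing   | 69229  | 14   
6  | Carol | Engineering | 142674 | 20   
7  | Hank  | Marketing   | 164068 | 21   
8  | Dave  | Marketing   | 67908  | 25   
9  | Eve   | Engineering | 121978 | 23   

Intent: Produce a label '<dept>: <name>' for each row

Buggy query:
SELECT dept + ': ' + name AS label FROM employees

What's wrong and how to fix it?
Bug: SQLite uses || for string concatenation; + coerces text to numbers (yielding 0)

Fix: Replace + with || to concatenate text

Corrected query:
SELECT dept || ': ' || name AS label FROM employees

Result:
label             
------------------
Marketing: Frank  
Engineering: Liam 
Engineering: Bob  
Engineering: Kate 
Marketing: Kate   
Engineering: Carol
Marketing: Hank   
Marketing: Dave   
Engineering: Eve  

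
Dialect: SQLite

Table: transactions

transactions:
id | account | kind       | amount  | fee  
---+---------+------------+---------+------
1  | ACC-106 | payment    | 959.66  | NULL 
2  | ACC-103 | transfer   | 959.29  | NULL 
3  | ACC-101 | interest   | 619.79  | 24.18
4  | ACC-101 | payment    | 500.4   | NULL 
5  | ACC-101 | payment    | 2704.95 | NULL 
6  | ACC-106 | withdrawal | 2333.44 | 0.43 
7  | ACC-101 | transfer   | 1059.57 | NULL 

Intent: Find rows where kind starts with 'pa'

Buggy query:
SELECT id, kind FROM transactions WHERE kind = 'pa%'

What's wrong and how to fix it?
Bug: Wildcards only work with LIKE; '=' treats '%' as a literal character

Fix: Replace '=' with LIKE so 'pa%' is treated as a pattern

Corrected query:
SELECT id, kind FROM transactions WHERE kind LIKE 'pa%'

Result:
id | kind   
---+--------
1  | payment
4  | payment
5  | payment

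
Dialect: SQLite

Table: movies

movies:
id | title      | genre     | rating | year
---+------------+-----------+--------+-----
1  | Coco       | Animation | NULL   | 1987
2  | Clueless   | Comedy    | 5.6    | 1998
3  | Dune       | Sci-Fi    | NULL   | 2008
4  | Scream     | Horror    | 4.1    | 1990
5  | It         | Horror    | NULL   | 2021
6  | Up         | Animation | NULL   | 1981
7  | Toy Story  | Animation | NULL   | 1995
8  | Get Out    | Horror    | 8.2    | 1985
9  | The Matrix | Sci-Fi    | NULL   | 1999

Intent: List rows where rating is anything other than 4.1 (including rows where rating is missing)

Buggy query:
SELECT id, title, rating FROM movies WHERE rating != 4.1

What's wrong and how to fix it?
Bug: 'rating != 4.1' is unknown when rating is NULL, so NULL rows are silently excluded

Fix: Add an explicit OR rating IS NULL to include the missing-value rows

Corrected query:
SELECT id, title, rating FROM movies WHERE rating != 4.1 OR rating IS NULL

Result:
id | title      | rating
---+------------+-------
1  | Coco       | NULL  
2  | Clueless   | 5.6   
3  | Dune       | NULL  
5  | It         | NULL  
6  | Up         | NULL  
7  | Toy Story  | NULL  
8  | Get Out    | 8.2   
9  | The Matrix | NULL  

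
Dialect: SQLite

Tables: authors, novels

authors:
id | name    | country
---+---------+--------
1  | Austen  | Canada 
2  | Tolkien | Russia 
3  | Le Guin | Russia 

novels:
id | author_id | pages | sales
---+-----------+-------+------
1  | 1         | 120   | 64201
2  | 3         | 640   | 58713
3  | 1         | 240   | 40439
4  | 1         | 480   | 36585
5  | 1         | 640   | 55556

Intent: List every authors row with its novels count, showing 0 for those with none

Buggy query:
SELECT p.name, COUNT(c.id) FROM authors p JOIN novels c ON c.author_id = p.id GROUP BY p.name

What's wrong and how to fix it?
Bug: INNER JOIN drops authors rows that have no matching novels rows

Fix: Use LEFT JOIN so parents without children still appear (COUNT(c.id) gives 0)

Corrected query:
SELECT p.name, COUNT(c.id) FROM authors p LEFT JOIN novels c ON c.author_id = p.id GROUP BY p.name

Result:
name    | COUNT(c.id)
--------+------------
Austen  | 4          
Le Guin | 1          
Tolkien | 0          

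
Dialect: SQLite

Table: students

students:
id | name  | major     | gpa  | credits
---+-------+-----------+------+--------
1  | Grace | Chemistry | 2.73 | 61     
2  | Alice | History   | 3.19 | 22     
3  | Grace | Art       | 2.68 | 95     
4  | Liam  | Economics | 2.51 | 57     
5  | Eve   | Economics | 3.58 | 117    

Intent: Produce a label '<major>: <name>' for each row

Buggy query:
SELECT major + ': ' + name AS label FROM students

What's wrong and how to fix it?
Bug: '+' is numeric addition; on text columns SQLite converts them to 0 instead of concatenating

Fix: Use the || operator for string concatenation

Corrected query:
SELECT major || ': ' || name AS label FROM students

Result:
label           
----------------
Chemistry: Grace
History: Alice  
Art: Grace      
Economics: Liam 
Economics: Eve  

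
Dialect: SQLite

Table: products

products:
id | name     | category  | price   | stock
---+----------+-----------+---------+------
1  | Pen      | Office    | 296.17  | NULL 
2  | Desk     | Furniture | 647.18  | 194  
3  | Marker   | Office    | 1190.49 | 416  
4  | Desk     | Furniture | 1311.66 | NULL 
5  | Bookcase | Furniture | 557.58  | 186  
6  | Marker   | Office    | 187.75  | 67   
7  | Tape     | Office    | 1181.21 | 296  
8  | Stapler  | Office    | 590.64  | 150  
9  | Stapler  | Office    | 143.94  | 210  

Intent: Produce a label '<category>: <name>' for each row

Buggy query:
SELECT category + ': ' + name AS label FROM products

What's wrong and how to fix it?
Bug: '+' is numeric addition; on text columns SQLite converts them to 0 instead of concatenating

Fix: Replace + with || to concatenate text

Corrected query:
SELECT category || ': ' || name AS label FROM products

Result:
label              
-------------------
Office: Pen        
Furniture: Desk    
Office: Marker     
Furniture: Desk    
Furniture: Bookcase
Office: Marker     
Office: Tape       
Office: Stapler    
Office: Stapler    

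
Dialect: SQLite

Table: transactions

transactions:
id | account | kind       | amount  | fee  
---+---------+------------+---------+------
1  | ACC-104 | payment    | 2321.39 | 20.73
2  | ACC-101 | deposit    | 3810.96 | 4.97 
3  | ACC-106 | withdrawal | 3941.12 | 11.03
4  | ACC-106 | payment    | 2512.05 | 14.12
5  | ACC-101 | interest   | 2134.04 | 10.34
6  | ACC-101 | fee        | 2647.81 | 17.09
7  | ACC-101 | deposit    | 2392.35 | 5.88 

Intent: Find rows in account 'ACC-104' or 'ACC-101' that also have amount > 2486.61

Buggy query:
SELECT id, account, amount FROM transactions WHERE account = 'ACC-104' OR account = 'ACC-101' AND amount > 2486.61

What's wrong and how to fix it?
Bug: Without parentheses, AND is evaluated before OR, so the amount filter only applies to the 'ACC-101' branch

Fix: Add parentheses around the OR so the AND applies to both alternatives

Corrected query:
SELECT id, account, amount FROM transactions WHERE (account = 'ACC-104' OR account = 'ACC-101') AND amount > 2486.61

Result:
id | account | amount 
---+---------+--------
2  | ACC-101 | 3810.96
6  | ACC-101 | 2647.81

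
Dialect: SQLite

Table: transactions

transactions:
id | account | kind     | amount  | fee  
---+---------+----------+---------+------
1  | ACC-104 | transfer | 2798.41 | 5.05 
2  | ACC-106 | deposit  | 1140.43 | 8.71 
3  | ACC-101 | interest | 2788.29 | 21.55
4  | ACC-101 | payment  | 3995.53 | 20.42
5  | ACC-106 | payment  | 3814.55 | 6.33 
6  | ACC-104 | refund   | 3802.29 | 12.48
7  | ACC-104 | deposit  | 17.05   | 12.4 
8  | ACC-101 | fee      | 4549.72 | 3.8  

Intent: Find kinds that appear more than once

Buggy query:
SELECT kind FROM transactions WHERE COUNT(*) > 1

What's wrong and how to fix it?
Bug: WHERE can't reference COUNT(*); aggregates are computed after WHERE

Fix: Group first, then use HAVING for the count condition

Corrected query:
SELECT kind FROM transactions GROUP BY kind HAVING COUNT(*) > 1

Result:
kind   
-------
deposit
payment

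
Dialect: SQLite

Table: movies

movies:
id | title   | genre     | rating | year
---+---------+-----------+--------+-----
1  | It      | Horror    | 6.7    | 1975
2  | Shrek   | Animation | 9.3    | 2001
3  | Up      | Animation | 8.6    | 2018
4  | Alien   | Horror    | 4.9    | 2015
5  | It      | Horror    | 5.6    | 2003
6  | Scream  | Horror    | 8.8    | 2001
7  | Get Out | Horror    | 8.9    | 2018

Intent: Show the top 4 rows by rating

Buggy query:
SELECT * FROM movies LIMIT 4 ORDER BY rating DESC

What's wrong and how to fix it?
Bug: LIMIT must come after ORDER BY

Fix: Swap the clauses: ORDER BY first, then LIMIT

Corrected query:
SELECT * FROM movies ORDER BY rating DESC LIMIT 4

Result:
id | title   | genre     | rating | year
---+---------+-----------+--------+-----
2  | Shrek   | Animation | 9.3    | 2001
7  | Get Out | Horror    | 8.9    | 2018
6  | Scream  | Horror    | 8.8    | 2001
3  | Up      | Animation | 8.6    | 2018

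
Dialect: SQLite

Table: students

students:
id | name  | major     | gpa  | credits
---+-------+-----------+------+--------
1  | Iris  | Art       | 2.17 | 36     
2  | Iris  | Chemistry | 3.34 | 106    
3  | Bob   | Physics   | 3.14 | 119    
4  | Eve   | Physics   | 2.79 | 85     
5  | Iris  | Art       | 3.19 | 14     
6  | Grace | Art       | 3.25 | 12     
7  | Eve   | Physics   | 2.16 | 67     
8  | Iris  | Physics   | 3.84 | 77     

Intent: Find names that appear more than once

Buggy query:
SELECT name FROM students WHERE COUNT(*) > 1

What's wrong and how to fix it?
Bug: COUNT(*) is an aggregate and cannot be used in WHERE

Fix: Group first, then use HAVING for the count condition

Corrected query:
SELECT name FROM students GROUP BY name HAVING COUNT(*) > 1

Result:
name
----
Eve 
Iris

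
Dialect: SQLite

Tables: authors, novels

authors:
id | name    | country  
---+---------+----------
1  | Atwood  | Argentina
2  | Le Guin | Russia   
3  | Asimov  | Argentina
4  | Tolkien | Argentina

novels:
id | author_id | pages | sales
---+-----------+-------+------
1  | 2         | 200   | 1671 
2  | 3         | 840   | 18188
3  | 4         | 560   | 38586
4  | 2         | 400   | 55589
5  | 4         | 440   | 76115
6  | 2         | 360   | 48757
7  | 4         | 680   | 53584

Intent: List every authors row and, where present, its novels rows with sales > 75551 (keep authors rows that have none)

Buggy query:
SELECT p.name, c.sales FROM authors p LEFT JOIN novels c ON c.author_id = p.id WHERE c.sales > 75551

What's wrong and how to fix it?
Bug: A WHERE condition on the right-hand table after LEFT JOIN drops unmatched parents

Fix: Move the right-table condition into the ON clause so unmatched parents are kept

Corrected query:
SELECT p.name, c.sales FROM authors p LEFT JOIN novels c ON c.author_id = p.id AND c.sales > 75551

Result:
name    | sales
--------+------
Atwood  | NULL 
Le Guin | NULL 
Asimov  | NULL 
Tolkien | 76115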